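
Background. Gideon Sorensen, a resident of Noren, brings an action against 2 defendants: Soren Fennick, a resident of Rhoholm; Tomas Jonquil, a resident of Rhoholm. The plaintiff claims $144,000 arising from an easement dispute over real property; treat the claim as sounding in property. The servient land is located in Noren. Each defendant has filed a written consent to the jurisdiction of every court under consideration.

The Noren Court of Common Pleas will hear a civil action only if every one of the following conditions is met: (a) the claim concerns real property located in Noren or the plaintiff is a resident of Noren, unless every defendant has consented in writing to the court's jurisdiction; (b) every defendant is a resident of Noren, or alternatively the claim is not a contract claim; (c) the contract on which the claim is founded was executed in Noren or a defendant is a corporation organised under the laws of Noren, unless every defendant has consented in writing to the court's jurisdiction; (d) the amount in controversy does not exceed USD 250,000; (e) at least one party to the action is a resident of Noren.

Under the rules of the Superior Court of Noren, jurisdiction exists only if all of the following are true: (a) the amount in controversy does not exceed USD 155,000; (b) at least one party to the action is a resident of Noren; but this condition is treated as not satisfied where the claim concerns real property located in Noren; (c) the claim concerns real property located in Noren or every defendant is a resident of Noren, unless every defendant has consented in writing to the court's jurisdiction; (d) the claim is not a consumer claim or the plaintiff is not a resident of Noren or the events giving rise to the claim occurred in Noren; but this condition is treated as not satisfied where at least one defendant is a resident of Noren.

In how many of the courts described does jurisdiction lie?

The Noren Court of Common Pleas:
  (a) The property lies in Noren — that alternative is enough. Condition met.
  (b) The claim is a property claim, not a contract claim, so one alternative holds. Condition met.
  (c) No contract (and hence no place of execution) is alleged; no defendant is a corporation — no alternative holds. But every defendant has filed written consent, and the 'unless' clause therefore excuses the requirement. Condition met.
  (d) The amount in controversy is $144,000, within the $250,000 ceiling. Condition met.
  (e) Gideon Sorensen resides in Noren. Met.
  → The court has jurisdiction.
The Superior Court of Noren:
  (a) The amount in controversy is USD 144,000, within the USD 155,000 ceiling. Satisfied.
  (b) Gideon Sorensen resides in Noren. However, the property lies in Noren, which falls within the stated exception and so defeats the condition. Condition not met.
  (c) The property lies in Noren, so this disjunct is met. Met.
  (d) The claim is a property claim, not a consumer claim, so one alternative holds. The exception is not triggered, since no defendant resides in Noren (they reside in Rhoholm, Rhoholm). Condition met.
  → At least one condition fails; no jurisdiction.
Courts with jurisdiction: the Noren Court of Common Pleas — 1 in total.

1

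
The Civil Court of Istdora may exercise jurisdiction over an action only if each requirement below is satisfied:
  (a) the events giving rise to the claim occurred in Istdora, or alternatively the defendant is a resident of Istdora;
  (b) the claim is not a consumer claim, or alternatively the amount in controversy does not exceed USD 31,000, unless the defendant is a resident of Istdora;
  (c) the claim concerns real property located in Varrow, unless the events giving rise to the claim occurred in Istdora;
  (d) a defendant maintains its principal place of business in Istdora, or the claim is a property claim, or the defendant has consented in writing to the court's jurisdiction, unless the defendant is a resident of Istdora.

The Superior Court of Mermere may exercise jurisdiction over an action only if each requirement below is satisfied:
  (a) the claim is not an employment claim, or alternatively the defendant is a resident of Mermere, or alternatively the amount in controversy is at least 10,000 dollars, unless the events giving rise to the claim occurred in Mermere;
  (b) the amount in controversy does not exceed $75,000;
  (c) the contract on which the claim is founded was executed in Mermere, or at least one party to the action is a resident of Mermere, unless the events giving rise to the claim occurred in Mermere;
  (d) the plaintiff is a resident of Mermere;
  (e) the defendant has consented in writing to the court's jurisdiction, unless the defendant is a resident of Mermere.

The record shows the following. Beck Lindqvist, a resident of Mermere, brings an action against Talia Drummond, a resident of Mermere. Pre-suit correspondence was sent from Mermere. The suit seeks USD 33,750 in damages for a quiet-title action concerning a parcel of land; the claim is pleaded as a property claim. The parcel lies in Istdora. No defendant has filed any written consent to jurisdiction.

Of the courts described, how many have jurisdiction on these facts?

2

The Civil Court of Istdora:
  (a) The operative events occurred in Istdora, so this disjunct is met. Met.
  (b) The claim is a property claim, not a consumer claim, so one alternative holds. Satisfied.
  (c) The property lies in Istdora, not Varrow. But the operative events occurred in Istdora, and the 'unless' clause therefore excuses the requirement. Satisfied.
  (d) The claim is a property claim, so this disjunct is met. Condition met.
  → The court has jurisdiction.
The Superior Court of Mermere:
  (a) The claim is a property claim, not an employment claim, so one alternative holds. Met.
  (b) The amount in controversy is USD 33,750, within the USD 75,000 ceiling. Satisfied.
  (c) Beck Lindqvist resides in Mermere, so this disjunct is met. Satisfied.
  (d) The plaintiff resides in Mermere. Satisfied.
  (e) No such written consent has been filed. But the defendant resides in Mermere, and the 'unless' clause therefore excuses the requirement. Satisfied.
  → Every requirement is satisfied — jurisdiction.
Courts with jurisdiction: the Civil Court of Istdora, the Superior Court of Mermere — 2 in total.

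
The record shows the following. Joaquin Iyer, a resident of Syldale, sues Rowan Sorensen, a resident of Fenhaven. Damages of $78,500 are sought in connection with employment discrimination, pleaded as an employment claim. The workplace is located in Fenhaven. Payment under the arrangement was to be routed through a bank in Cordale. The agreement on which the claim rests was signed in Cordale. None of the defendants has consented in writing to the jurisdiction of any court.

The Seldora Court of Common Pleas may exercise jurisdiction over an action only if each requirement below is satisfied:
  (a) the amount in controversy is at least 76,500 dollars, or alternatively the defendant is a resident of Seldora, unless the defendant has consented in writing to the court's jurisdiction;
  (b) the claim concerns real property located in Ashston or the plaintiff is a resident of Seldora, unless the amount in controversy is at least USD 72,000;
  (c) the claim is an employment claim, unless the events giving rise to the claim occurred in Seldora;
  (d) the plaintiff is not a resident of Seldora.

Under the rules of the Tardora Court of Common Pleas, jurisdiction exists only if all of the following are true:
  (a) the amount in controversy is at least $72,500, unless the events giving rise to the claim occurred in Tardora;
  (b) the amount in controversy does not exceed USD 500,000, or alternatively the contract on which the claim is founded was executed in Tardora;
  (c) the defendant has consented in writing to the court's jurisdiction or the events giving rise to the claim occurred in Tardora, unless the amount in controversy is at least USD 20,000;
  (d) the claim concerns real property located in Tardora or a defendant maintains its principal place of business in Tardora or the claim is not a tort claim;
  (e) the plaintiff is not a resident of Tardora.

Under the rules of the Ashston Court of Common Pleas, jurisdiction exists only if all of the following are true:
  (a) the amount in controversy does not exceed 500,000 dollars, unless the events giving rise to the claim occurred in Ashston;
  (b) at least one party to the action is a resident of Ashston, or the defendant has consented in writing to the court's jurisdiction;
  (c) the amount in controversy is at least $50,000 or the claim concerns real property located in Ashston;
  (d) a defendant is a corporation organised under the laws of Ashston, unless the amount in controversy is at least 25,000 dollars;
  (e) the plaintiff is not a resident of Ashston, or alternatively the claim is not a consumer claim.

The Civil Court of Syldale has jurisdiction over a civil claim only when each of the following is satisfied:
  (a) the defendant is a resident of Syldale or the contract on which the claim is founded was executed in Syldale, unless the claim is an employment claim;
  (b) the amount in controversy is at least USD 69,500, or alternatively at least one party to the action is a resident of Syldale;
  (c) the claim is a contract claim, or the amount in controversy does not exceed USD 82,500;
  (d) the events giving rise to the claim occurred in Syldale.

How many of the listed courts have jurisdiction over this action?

The Seldora Court of Common Pleas:
  (a) The amount in controversy is 78,500 dollars, which meets the 76,500 dollars floor — that alternative is enough. Satisfied.
  (b) The claim does not concern real property; the plaintiff resides in Syldale, not Seldora — no alternative holds. However, the amount in controversy is $78,500, which meets the USD 72,000 floor, so the 'unless' proviso supplies this condition. Condition met.
  (c) The claim is an employment claim. Satisfied.
  (d) The plaintiff resides in Syldale, which is not Seldora. Met.
  → Every requirement is satisfied — jurisdiction.
The Tardora Court of Common Pleas:
  (a) The amount in controversy is $78,500, which meets the USD 72,500 floor. Condition met.
  (b) The amount in controversy is 78,500 dollars, within the $500,000 ceiling, so one alternative holds. Met.
  (c) No such written consent has been filed; the operative events occurred in Fenhaven, not Tardora — every alternative fails. But the amount in controversy is $78,500, which meets the USD 20,000 floor, and the 'unless' clause therefore excuses the requirement. Met.
  (d) The claim is an employment claim, not a tort claim — that alternative is enough. Met.
  (e) The plaintiff resides in Syldale, which is not Tardora. Condition met.
  → Every requirement is satisfied — jurisdiction.
The Ashston Court of Common Pleas:
  (a) The amount in controversy is 78,500 dollars, within the USD 500,000 ceiling. Condition met.
  (b) No party resides in Ashston; no such written consent has been filed — no alternative holds. Condition not met.
  (c) The amount in controversy is 78,500 dollars, which meets the USD 50,000 floor — that alternative is enough. Met.
  (d) No defendant is a corporation. However, the amount in controversy is 78,500 dollars, which meets the 25,000 dollars floor, so the 'unless' proviso supplies this condition. Condition met.
  (e) The plaintiff resides in Syldale, which is not Ashston — that alternative is enough. Met.
  → The court lacks jurisdiction.
The Civil Court of Syldale:
  (a) The defendant resides in Fenhaven, not Syldale; the contract was executed in Cordale, not Syldale — no alternative holds. The proviso rescues it, though: the claim is an employment claim. Condition met.
  (b) The amount in controversy is USD 78,500, which meets the 69,500 dollars floor, so one alternative holds. Satisfied.
  (c) The amount in controversy is 78,500 dollars, within the $82,500 ceiling, so one alternative holds. Met.
  (d) The operative events occurred in Fenhaven, not Syldale. Not satisfied.
  → The court lacks jurisdiction.
Courts with jurisdiction: the Seldora Court of Common Pleas, the Tardora Court of Common Pleas — 2 in total.

2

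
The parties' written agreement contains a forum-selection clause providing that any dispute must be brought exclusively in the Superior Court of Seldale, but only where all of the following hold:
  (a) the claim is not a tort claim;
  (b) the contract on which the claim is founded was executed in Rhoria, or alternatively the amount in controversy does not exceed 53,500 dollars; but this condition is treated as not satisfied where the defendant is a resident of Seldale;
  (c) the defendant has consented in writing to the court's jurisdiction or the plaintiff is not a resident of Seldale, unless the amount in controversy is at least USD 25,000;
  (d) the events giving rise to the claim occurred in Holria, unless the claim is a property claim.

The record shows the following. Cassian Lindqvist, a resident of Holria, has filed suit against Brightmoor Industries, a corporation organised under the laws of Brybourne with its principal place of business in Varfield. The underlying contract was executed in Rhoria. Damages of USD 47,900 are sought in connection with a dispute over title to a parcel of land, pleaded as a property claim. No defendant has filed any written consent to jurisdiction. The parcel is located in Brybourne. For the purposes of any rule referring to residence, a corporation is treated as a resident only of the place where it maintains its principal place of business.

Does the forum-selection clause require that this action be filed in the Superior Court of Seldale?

The Superior Court of Seldale:
  (a) The claim is a property claim, not a tort claim. Satisfied.
  (b) The contract was executed in Rhoria, so one alternative holds. The carve-out does not apply: the defendant resides in Varfield, not Seldale. Met.
  (c) The plaintiff resides in Holria, which is not Seldale, so this disjunct is met. Met.
  (d) The operative events occurred in Brybourne, not Holria. The proviso rescues it, though: the claim is a property claim. Satisfied.
  → The clause applies.

Yes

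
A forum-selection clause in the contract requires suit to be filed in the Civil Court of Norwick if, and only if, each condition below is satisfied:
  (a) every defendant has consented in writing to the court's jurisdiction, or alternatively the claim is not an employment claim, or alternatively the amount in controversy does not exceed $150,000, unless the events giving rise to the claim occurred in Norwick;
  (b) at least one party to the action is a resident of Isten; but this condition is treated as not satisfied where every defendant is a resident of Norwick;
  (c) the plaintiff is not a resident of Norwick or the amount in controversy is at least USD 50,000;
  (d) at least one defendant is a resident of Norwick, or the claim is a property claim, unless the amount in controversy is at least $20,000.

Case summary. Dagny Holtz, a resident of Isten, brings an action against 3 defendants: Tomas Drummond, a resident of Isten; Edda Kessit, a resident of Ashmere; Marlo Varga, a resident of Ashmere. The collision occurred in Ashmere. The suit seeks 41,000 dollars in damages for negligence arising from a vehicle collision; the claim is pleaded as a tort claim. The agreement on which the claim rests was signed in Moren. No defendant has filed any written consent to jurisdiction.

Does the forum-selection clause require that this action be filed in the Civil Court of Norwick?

Yes

The Civil Court of Norwick:
  (a) The claim is a tort claim, not an employment claim, so this disjunct is met. Condition met.
  (b) Dagny Holtz resides in Isten. The carve-out does not apply: the defendants reside as follows — Tomas Drummond in Isten, Edda Kessit in Ashmere, Marlo Varga in Ashmere — not all in Norwick. Condition met.
  (c) The plaintiff resides in Isten, which is not Norwick, so this disjunct is met. Satisfied.
  (d) No defendant resides in Norwick (they reside in Isten, Ashmere, Ashmere); the claim is a tort claim, not a property claim — every alternative fails. However, the amount in controversy is $41,000, which meets the USD 20,000 floor, so the 'unless' proviso supplies this condition. Condition met.
  → The clause applies.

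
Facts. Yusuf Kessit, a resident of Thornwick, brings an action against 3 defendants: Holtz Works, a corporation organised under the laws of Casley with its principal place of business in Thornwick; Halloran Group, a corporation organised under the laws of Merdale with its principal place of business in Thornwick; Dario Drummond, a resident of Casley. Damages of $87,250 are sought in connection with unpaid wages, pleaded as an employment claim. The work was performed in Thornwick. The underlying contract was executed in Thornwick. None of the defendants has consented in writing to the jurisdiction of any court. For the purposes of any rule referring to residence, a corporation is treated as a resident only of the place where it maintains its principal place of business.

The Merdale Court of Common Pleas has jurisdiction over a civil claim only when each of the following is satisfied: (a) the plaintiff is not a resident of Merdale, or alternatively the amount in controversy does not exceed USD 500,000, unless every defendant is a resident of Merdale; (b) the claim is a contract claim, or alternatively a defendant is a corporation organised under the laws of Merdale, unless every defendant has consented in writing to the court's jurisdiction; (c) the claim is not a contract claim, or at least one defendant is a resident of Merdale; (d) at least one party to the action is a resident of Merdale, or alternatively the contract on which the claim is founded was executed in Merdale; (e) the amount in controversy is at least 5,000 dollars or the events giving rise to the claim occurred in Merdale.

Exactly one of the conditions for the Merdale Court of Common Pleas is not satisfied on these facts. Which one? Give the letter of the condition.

The Merdale Court of Common Pleas:
  (a) The plaintiff resides in Thornwick, which is not Merdale, so this disjunct is met. Condition met.
  (b) Halloran Group is organised under the laws of Merdale, so this disjunct is met. Satisfied.
  (c) The claim is an employment claim, not a contract claim, so this disjunct is met. Met.
  (d) No party resides in Merdale; the contract was executed in Thornwick, not Merdale — every alternative fails. Condition not met.
  (e) The amount in controversy is 87,250 dollars, which meets the 5,000 dollars floor — that alternative is enough. Condition met.
Only condition (d) fails.

(d)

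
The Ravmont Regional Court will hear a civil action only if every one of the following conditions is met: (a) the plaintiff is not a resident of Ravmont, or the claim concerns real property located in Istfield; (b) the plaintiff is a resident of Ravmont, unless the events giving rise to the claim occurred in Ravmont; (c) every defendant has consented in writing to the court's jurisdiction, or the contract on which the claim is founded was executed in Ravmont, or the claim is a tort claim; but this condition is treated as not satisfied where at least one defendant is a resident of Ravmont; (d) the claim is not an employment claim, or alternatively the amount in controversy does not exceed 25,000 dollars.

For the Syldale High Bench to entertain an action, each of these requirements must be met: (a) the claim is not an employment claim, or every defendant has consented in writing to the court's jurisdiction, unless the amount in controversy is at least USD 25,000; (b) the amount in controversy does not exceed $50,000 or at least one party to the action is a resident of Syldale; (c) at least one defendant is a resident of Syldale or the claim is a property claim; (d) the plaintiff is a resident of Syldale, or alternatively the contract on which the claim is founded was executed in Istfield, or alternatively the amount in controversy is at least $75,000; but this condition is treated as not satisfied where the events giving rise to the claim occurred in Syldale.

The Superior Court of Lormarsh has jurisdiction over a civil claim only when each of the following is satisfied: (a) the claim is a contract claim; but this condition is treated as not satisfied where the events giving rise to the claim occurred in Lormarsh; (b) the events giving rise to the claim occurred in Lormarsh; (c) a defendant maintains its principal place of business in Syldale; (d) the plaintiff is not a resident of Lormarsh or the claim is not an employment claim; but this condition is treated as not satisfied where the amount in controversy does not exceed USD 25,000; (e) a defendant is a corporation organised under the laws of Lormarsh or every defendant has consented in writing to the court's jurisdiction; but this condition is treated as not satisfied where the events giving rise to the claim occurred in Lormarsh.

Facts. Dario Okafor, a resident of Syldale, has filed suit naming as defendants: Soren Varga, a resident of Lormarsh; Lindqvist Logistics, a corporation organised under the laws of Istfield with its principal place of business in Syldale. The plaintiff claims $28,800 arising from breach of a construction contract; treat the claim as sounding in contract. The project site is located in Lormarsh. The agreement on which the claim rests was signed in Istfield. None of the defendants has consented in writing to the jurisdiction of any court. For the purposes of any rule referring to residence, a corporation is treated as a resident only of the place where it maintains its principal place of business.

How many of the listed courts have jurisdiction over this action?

The Ravmont Regional Court:
  (a) The plaintiff resides in Syldale, which is not Ravmont, so one alternative holds. Condition met.
  (b) The plaintiff resides in Syldale, not Ravmont. The proviso offers no rescue either, since the operative events occurred in Lormarsh, not Ravmont. Not met.
  (c) No such written consent has been filed; the contract was executed in Istfield, not Ravmont; the claim is a contract claim, not a tort claim — no alternative holds. Not satisfied.
  (d) The claim is a contract claim, not an employment claim, so this disjunct is met. Met.
  → Not every requirement is met — no jurisdiction.
The Syldale High Bench:
  (a) The claim is a contract claim, not an employment claim — that alternative is enough. Met.
  (b) The amount in controversy is USD 28,800, within the 50,000 dollars ceiling, so one alternative holds. Met.
  (c) Lindqvist Logistics resides in Syldale — that alternative is enough. Met.
  (d) The plaintiff resides in Syldale, which satisfies one of the alternatives. The exception is not triggered, since the operative events occurred in Lormarsh, not Syldale. Condition met.
  → The court has jurisdiction.
The Superior Court of Lormarsh:
  (a) The claim is a contract claim. But the operative events occurred in Lormarsh, triggering the carve-out and defeating this condition. Condition not met.
  (b) The operative events occurred in Lormarsh. Condition met.
  (c) Lindqvist Logistics has its principal place of business in Syldale. Condition met.
  (d) The plaintiff resides in Syldale, which is not Lormarsh — that alternative is enough. And the carve-out is inapplicable — the amount in controversy is USD 28,800, above the $25,000 ceiling. Condition met.
  (e) The corporate defendant(s) are organised in Istfield, not Lormarsh; no such written consent has been filed — every alternative fails. Condition not met.
  → No jurisdiction.
Courts with jurisdiction: the Syldale High Bench — 1 in total.

1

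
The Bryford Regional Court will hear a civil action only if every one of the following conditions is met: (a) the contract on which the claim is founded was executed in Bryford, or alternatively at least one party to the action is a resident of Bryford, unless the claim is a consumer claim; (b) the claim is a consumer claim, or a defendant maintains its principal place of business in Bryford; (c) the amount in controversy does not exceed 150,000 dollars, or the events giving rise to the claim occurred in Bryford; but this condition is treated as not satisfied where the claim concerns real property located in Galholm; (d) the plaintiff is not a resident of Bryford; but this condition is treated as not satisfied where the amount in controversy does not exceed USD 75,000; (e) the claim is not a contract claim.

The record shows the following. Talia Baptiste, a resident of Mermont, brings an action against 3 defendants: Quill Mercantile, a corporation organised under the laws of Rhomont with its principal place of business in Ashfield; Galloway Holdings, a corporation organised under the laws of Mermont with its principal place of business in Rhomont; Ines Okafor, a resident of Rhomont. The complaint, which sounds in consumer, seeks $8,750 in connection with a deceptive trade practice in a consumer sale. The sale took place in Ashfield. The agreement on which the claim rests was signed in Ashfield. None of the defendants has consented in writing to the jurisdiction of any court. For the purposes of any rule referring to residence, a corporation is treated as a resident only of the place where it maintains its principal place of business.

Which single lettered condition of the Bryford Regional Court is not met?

The Bryford Regional Court:
  (a) The contract was executed in Ashfield, not Bryford; no party resides in Bryford — none of the alternatives is met. However, the claim is a consumer claim, so the 'unless' proviso supplies this condition. Satisfied.
  (b) The claim is a consumer claim, so this disjunct is met. Condition met.
  (c) The amount in controversy is $8,750, within the USD 150,000 ceiling, which satisfies one of the alternatives. And the carve-out is inapplicable — the claim does not concern real property. Condition met.
  (d) The plaintiff resides in Mermont, which is not Bryford. But the carve-out bites: the amount in controversy is 8,750 dollars, within the $75,000 ceiling. Not met.
  (e) The claim is a consumer claim, not a contract claim. Condition met.
Only condition (d) fails.

(d)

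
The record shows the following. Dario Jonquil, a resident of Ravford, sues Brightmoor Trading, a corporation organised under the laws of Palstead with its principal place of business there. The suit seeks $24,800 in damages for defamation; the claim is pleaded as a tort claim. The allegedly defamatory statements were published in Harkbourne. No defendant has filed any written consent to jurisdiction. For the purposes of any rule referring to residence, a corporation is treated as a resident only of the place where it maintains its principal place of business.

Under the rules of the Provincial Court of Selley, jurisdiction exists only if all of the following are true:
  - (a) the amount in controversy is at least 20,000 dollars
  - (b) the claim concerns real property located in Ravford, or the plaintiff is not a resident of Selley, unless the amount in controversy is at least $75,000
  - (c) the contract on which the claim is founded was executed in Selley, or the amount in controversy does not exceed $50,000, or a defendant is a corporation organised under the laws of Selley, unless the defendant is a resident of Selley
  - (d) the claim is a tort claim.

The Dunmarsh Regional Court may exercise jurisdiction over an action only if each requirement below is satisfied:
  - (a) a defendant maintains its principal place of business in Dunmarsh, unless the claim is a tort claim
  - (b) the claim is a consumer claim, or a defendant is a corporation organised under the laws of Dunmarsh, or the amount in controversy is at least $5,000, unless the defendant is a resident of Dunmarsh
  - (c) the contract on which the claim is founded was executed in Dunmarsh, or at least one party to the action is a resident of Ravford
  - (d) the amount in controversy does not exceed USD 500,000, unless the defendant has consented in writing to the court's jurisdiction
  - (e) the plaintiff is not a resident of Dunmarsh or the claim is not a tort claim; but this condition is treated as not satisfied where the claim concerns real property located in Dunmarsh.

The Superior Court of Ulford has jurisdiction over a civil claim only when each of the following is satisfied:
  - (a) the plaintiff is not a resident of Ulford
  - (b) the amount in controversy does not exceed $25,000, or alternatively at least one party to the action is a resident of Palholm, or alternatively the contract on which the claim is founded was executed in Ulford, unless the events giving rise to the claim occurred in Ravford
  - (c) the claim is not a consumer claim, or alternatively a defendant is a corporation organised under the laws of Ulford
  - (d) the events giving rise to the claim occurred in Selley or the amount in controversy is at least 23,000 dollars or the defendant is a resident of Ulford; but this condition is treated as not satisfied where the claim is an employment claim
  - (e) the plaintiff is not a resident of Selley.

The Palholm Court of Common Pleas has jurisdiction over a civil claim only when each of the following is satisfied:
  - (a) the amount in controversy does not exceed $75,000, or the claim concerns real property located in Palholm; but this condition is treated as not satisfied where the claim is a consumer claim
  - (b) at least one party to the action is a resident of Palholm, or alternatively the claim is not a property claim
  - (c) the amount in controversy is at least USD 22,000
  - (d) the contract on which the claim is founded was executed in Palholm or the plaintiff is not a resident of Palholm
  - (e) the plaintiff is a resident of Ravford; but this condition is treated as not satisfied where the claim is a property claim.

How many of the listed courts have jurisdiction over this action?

The Provincial Court of Selley:
  (a) The amount in controversy is $24,800, which meets the 20,000 dollars floor. Condition met.
  (b) The plaintiff resides in Ravford, which is not Selley, so one alternative holds. Met.
  (c) The amount in controversy is 24,800 dollars, within the USD 50,000 ceiling — that alternative is enough. Satisfied.
  (d) The claim is a tort claim. Condition met.
  → Jurisdiction lies.
The Dunmarsh Regional Court:
  (a) The corporate defendant(s) have their principal place of business in Palstead, not Dunmarsh. However, the claim is a tort claim, so the 'unless' proviso supplies this condition. Satisfied.
  (b) The amount in controversy is $24,800, which meets the 5,000 dollars floor, so one alternative holds. Met.
  (c) Dario Jonquil resides in Ravford, so this disjunct is met. Met.
  (d) The amount in controversy is USD 24,800, within the 500,000 dollars ceiling. Satisfied.
  (e) The plaintiff resides in Ravford, which is not Dunmarsh, which satisfies one of the alternatives. The exception is not triggered, since the claim does not concern real property. Satisfied.
  → The court has jurisdiction.
The Superior Court of Ulford:
  (a) The plaintiff resides in Ravford, which is not Ulford. Condition met.
  (b) The amount in controversy is 24,800 dollars, within the $25,000 ceiling — that alternative is enough. Condition met.
  (c) The claim is a tort claim, not a consumer claim, so this disjunct is met. Met.
  (d) The amount in controversy is $24,800, which meets the $23,000 floor, so one alternative holds. The exception is not triggered, since the claim is a tort claim, not an employment claim. Met.
  (e) The plaintiff resides in Ravford, which is not Selley. Condition met.
  → Every requirement is satisfied — jurisdiction.
The Palholm Court of Common Pleas:
  (a) The amount in controversy is $24,800, within the USD 75,000 ceiling — that alternative is enough. The exception is not triggered, since the claim is a tort claim, not a consumer claim. Met.
  (b) The claim is a tort claim, not a property claim, so this disjunct is met. Satisfied.
  (c) The amount in controversy is USD 24,800, which meets the $22,000 floor. Met.
  (d) The plaintiff resides in Ravford, which is not Palholm, so one alternative holds. Satisfied.
  (e) The plaintiff resides in Ravford. The exception is not triggered, since the claim is a tort claim, not a property claim. Satisfied.
  → Every requirement is satisfied — jurisdiction.
Courts with jurisdiction: the Provincial Court of Selley, the Dunmarsh Regional Court, the Superior Court of Ulford, the Palholm Court of Common Pleas — 4 in total.

4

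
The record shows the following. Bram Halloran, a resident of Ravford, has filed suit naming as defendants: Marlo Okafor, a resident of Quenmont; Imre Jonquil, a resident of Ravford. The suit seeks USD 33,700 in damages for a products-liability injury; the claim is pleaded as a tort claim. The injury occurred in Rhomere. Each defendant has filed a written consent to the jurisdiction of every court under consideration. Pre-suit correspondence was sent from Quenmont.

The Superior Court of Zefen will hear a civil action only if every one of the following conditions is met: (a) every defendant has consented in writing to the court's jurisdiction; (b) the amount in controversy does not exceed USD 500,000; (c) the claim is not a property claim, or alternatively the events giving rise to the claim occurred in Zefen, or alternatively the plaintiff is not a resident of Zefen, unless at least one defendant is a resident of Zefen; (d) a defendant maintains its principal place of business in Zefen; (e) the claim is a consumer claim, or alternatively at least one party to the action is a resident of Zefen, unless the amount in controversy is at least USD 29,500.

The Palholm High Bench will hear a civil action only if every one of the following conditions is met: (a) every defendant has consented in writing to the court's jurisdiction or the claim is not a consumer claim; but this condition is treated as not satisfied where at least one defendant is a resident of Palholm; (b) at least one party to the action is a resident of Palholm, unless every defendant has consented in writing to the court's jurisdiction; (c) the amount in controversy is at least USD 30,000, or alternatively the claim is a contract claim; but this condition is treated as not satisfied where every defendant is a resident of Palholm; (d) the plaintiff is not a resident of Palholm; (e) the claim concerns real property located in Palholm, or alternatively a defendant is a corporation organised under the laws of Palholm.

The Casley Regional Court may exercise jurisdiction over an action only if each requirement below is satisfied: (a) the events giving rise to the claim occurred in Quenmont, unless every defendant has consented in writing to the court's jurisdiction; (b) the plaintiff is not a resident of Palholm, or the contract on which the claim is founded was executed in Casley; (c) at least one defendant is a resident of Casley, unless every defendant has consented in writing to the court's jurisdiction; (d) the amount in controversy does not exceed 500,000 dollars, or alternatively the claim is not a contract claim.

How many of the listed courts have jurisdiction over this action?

The Superior Court of Zefen:
  (a) Every defendant has filed written consent. Condition met.
  (b) The amount in controversy is USD 33,700, within the USD 500,000 ceiling. Condition met.
  (c) The claim is a tort claim, not a property claim, which satisfies one of the alternatives. Met.
  (d) No defendant is a corporation. Not satisfied.
  (e) The claim is a tort claim, not a consumer claim; no party resides in Zefen — every alternative fails. But the amount in controversy is 33,700 dollars, which meets the 29,500 dollars floor, and the 'unless' clause therefore excuses the requirement. Met.
  → No jurisdiction.
The Palholm High Bench:
  (a) Every defendant has filed written consent, so this disjunct is met. The carve-out does not apply: no defendant resides in Palholm (they reside in Quenmont, Ravford). Condition met.
  (b) No party resides in Palholm. However, every defendant has filed written consent, so the 'unless' proviso supplies this condition. Met.
  (c) The amount in controversy is $33,700, which meets the USD 30,000 floor, which satisfies one of the alternatives. The exception is not triggered, since the defendants reside as follows — Marlo Okafor in Quenmont, Imre Jonquil in Ravford — not all in Palholm. Satisfied.
  (d) The plaintiff resides in Ravford, which is not Palholm. Satisfied.
  (e) The claim does not concern real property; no defendant is a corporation — every alternative fails. Not met.
  → Not every requirement is met — no jurisdiction.
The Casley Regional Court:
  (a) The operative events occurred in Rhomere, not Quenmont. The proviso rescues it, though: every defendant has filed written consent. Satisfied.
  (b) The plaintiff resides in Ravford, which is not Palholm — that alternative is enough. Met.
  (c) No defendant resides in Casley (they reside in Quenmont, Ravford). But every defendant has filed written consent, and the 'unless' clause therefore excuses the requirement. Satisfied.
  (d) The amount in controversy is USD 33,700, within the 500,000 dollars ceiling, which satisfies one of the alternatives. Condition met.
  → The court has jurisdiction.
Courts with jurisdiction: the Casley Regional Court — 1 in total.

1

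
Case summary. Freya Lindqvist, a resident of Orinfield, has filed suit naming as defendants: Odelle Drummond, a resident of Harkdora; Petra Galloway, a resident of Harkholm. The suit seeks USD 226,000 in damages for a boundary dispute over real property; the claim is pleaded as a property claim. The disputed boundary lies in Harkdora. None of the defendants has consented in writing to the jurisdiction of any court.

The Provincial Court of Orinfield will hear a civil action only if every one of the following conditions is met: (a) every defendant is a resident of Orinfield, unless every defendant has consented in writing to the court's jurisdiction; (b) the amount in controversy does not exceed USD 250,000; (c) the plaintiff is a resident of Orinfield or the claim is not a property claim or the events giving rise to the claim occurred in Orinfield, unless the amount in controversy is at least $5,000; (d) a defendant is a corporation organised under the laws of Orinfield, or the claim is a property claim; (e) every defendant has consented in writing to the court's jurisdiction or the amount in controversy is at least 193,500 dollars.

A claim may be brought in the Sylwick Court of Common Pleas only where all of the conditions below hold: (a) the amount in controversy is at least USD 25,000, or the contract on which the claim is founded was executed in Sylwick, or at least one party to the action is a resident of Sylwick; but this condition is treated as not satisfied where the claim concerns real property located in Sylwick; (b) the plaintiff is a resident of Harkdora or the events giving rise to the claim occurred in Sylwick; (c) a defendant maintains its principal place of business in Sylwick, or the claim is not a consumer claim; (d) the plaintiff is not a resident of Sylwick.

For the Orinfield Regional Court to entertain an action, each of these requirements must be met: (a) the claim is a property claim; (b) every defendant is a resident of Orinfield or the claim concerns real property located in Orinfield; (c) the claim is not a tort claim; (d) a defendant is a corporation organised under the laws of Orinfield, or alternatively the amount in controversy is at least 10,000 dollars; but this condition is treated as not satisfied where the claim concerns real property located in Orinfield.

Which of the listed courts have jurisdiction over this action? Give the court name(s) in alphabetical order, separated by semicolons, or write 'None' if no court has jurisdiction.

The Provincial Court of Orinfield:
  (a) The defendants reside as follows — Odelle Drummond in Harkdora, Petra Galloway in Harkholm — not all in Orinfield. The proviso offers no rescue either, since no such written consent has been filed. Not met.
  (b) The amount in controversy is $226,000, within the 250,000 dollars ceiling. Condition met.
  (c) The plaintiff resides in Orinfield — that alternative is enough. Satisfied.
  (d) The claim is a property claim — that alternative is enough. Satisfied.
  (e) The amount in controversy is $226,000, which meets the 193,500 dollars floor, so this disjunct is met. Met.
  → No jurisdiction.
The Sylwick Court of Common Pleas:
  (a) The amount in controversy is USD 226,000, which meets the USD 25,000 floor, so this disjunct is met. And the carve-out is inapplicable — the property lies in Harkdora, not Sylwick. Condition met.
  (b) The plaintiff resides in Orinfield, not Harkdora; the operative events occurred in Harkdora, not Sylwick — no alternative holds. Condition not met.
  (c) The claim is a property claim, not a consumer claim, so this disjunct is met. Satisfied.
  (d) The plaintiff resides in Orinfield, which is not Sylwick. Satisfied.
  → Not every requirement is met — no jurisdiction.
The Orinfield Regional Court:
  (a) The claim is a property claim. Satisfied.
  (b) The defendants reside as follows — Odelle Drummond in Harkdora, Petra Galloway in Harkholm — not all in Orinfield; the property lies in Harkdora, not Orinfield — none of the alternatives is met. Condition not met.
  (c) The claim is a property claim, not a tort claim. Met.
  (d) The amount in controversy is $226,000, which meets the 10,000 dollars floor, which satisfies one of the alternatives. The carve-out does not apply: the property lies in Harkdora, not Orinfield. Condition met.
  → Not every requirement is met — no jurisdiction.

None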